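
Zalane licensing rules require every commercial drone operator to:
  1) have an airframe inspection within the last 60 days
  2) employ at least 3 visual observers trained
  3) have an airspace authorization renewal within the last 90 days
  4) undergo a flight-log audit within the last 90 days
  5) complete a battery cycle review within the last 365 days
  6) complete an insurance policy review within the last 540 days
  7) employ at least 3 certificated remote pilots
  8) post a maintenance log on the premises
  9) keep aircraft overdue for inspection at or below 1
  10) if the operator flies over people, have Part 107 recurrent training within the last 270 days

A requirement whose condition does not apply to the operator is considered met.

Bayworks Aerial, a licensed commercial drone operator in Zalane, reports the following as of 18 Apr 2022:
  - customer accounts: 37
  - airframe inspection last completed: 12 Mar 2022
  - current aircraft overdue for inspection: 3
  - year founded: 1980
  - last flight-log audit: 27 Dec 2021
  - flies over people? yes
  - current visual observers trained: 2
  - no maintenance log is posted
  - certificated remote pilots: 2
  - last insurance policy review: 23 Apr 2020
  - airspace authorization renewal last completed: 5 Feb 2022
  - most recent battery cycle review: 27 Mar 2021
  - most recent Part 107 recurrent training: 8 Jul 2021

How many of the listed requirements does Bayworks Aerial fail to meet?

1. airframe inspection 37 days ago vs limit 60 → met
2. visual observers trained 2 < 3 → not met
3. airspace authorization renewal 72 days ago vs limit 90 → met
4. flight-log audit 112 days ago vs limit 90 → not met
5. battery cycle review 387 days ago vs limit 365 → not met
6. insurance policy review 725 days ago vs limit 540 → not met
7. certificated remote pilots 2 < 3 → not met
8. maintenance log absent → not met
9. aircraft overdue for inspection 3 > 1 → not met
10. condition 'flies over people' holds; Part 107 recurrent training 284 days ago vs limit 270 → not met
Not met: 8 of 10

8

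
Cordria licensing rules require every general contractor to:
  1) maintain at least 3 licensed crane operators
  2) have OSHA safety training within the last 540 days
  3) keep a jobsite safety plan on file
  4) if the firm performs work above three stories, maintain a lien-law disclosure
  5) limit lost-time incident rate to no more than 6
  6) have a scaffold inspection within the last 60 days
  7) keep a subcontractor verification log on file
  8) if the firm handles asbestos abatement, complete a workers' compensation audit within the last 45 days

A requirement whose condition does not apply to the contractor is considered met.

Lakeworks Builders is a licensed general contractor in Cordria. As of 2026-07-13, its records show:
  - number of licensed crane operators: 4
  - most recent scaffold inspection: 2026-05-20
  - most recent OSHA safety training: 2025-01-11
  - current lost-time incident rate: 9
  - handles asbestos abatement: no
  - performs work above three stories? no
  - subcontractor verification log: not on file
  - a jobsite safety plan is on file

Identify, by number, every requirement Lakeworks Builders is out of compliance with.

2, 5, 7

1. licensed crane operators 4 ≥ 3 → met
2. OSHA safety training 548 days ago vs limit 540 → not met
3. jobsite safety plan present → met
4. condition 'performs work above three stories' does not hold → requirement n/a → met
5. lost-time incident rate 9 > 6 → not met
6. scaffold inspection 54 days ago vs limit 60 → met
7. subcontractor verification log absent → not met
8. condition 'handles asbestos abatement' does not hold → requirement n/a → met
Not met: 2, 5, 7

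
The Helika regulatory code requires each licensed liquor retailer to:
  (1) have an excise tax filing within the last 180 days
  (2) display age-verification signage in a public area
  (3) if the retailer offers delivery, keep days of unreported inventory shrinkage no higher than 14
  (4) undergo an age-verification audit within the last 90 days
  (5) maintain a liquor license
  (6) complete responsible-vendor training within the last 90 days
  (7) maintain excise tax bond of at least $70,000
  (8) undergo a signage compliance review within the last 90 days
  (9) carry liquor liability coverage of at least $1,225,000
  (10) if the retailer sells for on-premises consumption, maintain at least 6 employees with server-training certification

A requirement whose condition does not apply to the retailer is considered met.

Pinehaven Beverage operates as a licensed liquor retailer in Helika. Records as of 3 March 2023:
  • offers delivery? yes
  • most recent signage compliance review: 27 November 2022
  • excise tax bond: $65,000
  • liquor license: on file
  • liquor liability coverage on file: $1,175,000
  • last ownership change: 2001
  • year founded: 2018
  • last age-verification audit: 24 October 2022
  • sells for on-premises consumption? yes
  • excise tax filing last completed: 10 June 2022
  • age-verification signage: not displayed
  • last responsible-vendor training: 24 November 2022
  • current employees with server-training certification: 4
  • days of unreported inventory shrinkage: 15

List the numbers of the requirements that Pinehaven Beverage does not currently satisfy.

1. excise tax filing 266 days ago vs limit 180 → not met
2. age-verification signage absent → not met
3. condition 'offers delivery' holds; days of unreported inventory shrinkage 15 > 14 → not met
4. age-verification audit 130 days ago vs limit 90 → not met
5. liquor license present → met
6. responsible-vendor training 99 days ago vs limit 90 → not met
7. excise tax bond $65,000 < $70,000 → not met
8. signage compliance review 96 days ago vs limit 90 → not met
9. liquor liability coverage $1,175,000 < $1,225,000 → not met
10. condition 'sells for on-premises consumption' holds; employees with server-training certification 4 < 6 → not met
Not met: 1, 2, 3, 4, 6, 7, 8, 9, 10

1, 2, 3, 4, 6, 7, 8, 9, 10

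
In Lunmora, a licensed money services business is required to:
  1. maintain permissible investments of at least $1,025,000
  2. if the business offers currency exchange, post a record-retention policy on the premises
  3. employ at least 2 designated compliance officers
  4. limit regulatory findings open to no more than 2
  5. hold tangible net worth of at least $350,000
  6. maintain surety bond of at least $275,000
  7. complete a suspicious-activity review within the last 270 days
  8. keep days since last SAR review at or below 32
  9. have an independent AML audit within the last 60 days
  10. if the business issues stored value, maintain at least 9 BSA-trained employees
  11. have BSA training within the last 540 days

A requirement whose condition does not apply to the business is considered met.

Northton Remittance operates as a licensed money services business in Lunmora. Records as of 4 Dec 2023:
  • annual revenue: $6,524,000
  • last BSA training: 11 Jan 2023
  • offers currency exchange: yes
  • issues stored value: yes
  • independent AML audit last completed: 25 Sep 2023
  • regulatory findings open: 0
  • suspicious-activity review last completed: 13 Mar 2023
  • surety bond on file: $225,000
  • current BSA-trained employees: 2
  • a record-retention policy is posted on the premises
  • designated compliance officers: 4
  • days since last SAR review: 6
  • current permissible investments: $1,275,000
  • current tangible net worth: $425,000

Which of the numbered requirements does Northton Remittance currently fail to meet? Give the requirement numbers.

6, 9, 10

1. permissible investments $1,275,000 ≥ $1,025,000 → met
2. condition 'offers currency exchange' holds; record-retention policy present → met
3. designated compliance officers 4 ≥ 2 → met
4. regulatory findings open 0 ≤ 2 → met
5. tangible net worth $425,000 ≥ $350,000 → met
6. surety bond $225,000 < $275,000 → not met
7. suspicious-activity review 266 days ago vs limit 270 → met
8. days since last SAR review 6 ≤ 32 → met
9. independent AML audit 70 days ago vs limit 60 → not met
10. condition 'issues stored value' holds; BSA-trained employees 2 < 9 → not met
11. BSA training 327 days ago vs limit 540 → met
Not met: 6, 9, 10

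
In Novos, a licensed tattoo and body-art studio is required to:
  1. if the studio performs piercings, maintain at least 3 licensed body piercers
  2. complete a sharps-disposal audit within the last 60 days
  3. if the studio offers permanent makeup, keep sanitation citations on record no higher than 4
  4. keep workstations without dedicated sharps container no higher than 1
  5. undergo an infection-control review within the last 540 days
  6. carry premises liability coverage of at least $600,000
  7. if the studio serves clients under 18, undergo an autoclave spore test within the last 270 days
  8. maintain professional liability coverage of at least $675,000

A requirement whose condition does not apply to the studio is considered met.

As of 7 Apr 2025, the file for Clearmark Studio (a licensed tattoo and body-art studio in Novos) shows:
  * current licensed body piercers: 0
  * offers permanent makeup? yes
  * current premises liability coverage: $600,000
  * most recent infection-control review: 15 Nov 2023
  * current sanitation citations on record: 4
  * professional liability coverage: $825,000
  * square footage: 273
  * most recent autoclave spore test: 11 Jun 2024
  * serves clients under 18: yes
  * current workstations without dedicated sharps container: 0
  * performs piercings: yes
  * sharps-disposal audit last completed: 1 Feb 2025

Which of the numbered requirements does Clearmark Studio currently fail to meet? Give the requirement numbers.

1, 2, 7

1. condition 'performs piercings' holds; licensed body piercers 0 < 3 → not met
2. sharps-disposal audit 65 days ago vs limit 60 → not met
3. condition 'offers permanent makeup' holds; sanitation citations on record 4 ≤ 4 → met
4. workstations without dedicated sharps container 0 ≤ 1 → met
5. infection-control review 509 days ago vs limit 540 → met
6. premises liability coverage $600,000 ≥ $600,000 → met
7. condition 'serves clients under 18' holds; autoclave spore test 300 days ago vs limit 270 → not met
8. professional liability coverage $825,000 ≥ $675,000 → met
Not met: 1, 2, 7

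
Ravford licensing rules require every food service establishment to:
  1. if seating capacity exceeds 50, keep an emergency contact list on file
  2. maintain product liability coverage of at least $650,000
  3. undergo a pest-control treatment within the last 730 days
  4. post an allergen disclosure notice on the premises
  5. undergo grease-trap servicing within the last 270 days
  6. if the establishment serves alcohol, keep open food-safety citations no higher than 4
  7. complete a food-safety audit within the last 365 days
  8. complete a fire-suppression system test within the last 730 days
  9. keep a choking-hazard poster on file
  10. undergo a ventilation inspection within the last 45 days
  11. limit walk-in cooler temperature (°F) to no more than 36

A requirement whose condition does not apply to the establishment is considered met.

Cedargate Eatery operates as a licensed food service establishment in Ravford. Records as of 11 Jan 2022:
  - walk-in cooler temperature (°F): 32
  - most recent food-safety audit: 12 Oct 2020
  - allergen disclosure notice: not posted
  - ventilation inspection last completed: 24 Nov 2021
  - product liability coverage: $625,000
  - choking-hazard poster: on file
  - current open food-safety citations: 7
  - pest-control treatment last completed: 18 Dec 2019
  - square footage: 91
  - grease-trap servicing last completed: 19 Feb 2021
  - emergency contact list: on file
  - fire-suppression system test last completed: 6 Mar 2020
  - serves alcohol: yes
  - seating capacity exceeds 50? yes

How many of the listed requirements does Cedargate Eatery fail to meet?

7

1. condition 'seating capacity exceeds 50' holds; emergency contact list present → met
2. product liability coverage $625,000 < $650,000 → not met
3. pest-control treatment 755 days ago vs limit 730 → not met
4. allergen disclosure notice absent → not met
5. grease-trap servicing 326 days ago vs limit 270 → not met
6. condition 'serves alcohol' holds; open food-safety citations 7 > 4 → not met
7. food-safety audit 456 days ago vs limit 365 → not met
8. fire-suppression system test 676 days ago vs limit 730 → met
9. choking-hazard poster present → met
10. ventilation inspection 48 days ago vs limit 45 → not met
11. walk-in cooler temperature (°F) 32 ≤ 36 → met
Not met: 7 of 11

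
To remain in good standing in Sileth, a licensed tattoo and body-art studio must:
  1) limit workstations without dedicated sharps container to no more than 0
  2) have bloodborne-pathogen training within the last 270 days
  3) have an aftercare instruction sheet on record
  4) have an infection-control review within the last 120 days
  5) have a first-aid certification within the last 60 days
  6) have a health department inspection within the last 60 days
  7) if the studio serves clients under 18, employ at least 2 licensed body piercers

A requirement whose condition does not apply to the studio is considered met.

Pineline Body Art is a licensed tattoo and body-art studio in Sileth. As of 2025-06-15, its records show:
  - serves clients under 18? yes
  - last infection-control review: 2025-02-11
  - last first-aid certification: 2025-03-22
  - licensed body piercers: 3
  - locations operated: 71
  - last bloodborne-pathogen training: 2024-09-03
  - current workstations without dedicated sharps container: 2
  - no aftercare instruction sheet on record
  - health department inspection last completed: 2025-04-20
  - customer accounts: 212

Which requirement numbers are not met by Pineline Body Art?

1. workstations without dedicated sharps container 2 > 0 → not met
2. bloodborne-pathogen training 285 days ago vs limit 270 → not met
3. aftercare instruction sheet absent → not met
4. infection-control review 124 days ago vs limit 120 → not met
5. first-aid certification 85 days ago vs limit 60 → not met
6. health department inspection 56 days ago vs limit 60 → met
7. condition 'serves clients under 18' holds; licensed body piercers 3 ≥ 2 → met
Not met: 1, 2, 3, 4, 5

1, 2, 3, 4, 5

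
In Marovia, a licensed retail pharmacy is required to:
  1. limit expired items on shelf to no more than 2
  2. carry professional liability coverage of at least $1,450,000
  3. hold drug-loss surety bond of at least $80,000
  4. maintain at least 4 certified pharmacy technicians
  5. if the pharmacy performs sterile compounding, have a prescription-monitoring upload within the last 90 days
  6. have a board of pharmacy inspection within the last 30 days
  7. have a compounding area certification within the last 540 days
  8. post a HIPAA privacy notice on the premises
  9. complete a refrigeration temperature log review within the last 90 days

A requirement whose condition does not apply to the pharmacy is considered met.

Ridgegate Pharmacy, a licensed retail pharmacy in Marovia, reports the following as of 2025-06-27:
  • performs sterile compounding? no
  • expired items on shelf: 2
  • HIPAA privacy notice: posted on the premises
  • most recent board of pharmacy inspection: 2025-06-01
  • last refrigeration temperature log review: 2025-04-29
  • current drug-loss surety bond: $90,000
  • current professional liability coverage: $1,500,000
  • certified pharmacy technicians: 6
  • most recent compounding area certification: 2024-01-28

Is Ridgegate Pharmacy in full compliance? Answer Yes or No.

1. expired items on shelf 2 ≤ 2 → met
2. professional liability coverage $1,500,000 ≥ $1,450,000 → met
3. drug-loss surety bond $90,000 ≥ $80,000 → met
4. certified pharmacy technicians 6 ≥ 4 → met
5. condition 'performs sterile compounding' does not hold → requirement n/a → met
6. board of pharmacy inspection 26 days ago vs limit 30 → met
7. compounding area certification 516 days ago vs limit 540 → met
8. HIPAA privacy notice present → met
9. refrigeration temperature log review 59 days ago vs limit 90 → met
All met.

Yes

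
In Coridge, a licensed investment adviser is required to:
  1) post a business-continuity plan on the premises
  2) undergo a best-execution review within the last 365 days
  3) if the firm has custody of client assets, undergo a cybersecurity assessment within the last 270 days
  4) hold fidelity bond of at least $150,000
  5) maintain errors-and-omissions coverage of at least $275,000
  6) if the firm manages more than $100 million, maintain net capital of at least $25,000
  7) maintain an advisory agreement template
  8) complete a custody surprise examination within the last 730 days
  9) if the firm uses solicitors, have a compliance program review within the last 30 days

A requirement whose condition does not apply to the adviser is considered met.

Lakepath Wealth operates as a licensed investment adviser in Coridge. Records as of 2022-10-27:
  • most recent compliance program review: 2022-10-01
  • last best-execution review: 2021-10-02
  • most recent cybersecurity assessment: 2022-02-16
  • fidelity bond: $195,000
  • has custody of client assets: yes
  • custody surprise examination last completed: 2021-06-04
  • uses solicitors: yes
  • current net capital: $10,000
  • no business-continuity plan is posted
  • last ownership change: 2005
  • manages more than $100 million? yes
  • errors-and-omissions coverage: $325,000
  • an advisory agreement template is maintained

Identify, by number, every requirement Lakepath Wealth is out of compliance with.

1. business-continuity plan absent → not met
2. best-execution review 390 days ago vs limit 365 → not met
3. condition 'has custody of client assets' holds; cybersecurity assessment 253 days ago vs limit 270 → met
4. fidelity bond $195,000 ≥ $150,000 → met
5. errors-and-omissions coverage $325,000 ≥ $275,000 → met
6. condition 'manages more than $100 million' holds; net capital $10,000 < $25,000 → not met
7. advisory agreement template present → met
8. custody surprise examination 510 days ago vs limit 730 → met
9. condition 'uses solicitors' holds; compliance program review 26 days ago vs limit 30 → met
Not met: 1, 2, 6

1, 2, 6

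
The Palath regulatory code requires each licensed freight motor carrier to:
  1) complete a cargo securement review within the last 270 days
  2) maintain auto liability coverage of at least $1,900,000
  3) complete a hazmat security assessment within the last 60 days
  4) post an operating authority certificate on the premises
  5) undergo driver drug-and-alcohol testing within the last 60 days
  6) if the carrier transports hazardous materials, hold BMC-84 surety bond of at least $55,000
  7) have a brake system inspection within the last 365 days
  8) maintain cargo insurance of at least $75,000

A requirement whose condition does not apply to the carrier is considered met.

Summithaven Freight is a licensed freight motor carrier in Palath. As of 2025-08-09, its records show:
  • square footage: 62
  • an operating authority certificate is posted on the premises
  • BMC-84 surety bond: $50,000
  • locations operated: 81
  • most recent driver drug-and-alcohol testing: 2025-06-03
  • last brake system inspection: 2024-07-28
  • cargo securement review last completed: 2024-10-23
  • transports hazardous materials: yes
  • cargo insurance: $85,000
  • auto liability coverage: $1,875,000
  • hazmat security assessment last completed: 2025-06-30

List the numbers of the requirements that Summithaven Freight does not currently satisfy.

1, 2, 5, 6, 7

1. cargo securement review 290 days ago vs limit 270 → not met
2. auto liability coverage $1,875,000 < $1,900,000 → not met
3. hazmat security assessment 40 days ago vs limit 60 → met
4. operating authority certificate present → met
5. driver drug-and-alcohol testing 67 days ago vs limit 60 → not met
6. condition 'transports hazardous materials' holds; BMC-84 surety bond $50,000 < $55,000 → not met
7. brake system inspection 377 days ago vs limit 365 → not met
8. cargo insurance $85,000 ≥ $75,000 → met
Not met: 1, 2, 5, 6, 7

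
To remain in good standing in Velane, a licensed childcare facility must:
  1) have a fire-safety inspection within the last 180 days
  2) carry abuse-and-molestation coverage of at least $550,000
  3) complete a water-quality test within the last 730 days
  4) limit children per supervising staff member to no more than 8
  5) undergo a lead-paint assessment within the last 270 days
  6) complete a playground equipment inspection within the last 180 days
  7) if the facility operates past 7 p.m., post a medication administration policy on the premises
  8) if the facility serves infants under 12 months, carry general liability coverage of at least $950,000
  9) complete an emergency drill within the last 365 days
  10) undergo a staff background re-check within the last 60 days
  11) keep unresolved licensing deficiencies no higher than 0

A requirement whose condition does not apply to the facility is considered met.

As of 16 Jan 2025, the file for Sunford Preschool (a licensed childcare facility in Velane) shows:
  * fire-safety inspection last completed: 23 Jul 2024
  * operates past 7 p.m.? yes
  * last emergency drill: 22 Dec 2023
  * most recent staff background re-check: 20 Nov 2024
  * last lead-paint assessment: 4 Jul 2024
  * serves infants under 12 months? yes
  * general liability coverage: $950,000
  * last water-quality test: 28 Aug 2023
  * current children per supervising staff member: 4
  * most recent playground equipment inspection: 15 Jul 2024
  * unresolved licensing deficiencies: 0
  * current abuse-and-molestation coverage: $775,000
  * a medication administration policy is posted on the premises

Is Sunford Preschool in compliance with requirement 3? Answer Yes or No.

3. water-quality test 507 days ago vs limit 730 → met

Yes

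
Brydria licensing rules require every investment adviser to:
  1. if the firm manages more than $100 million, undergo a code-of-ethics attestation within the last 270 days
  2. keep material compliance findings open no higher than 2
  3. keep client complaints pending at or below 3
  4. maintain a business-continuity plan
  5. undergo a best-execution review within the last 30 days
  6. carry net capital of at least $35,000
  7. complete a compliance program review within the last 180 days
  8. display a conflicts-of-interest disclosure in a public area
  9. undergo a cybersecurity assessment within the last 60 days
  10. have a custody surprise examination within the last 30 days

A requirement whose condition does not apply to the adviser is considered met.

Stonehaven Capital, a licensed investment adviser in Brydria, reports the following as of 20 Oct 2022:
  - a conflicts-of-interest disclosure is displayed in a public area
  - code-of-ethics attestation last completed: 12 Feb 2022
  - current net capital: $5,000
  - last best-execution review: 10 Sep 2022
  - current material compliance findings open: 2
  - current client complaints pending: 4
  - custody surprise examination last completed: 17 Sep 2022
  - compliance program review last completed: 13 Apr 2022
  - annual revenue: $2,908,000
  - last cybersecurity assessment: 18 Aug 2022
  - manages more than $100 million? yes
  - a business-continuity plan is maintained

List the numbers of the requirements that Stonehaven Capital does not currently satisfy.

1. condition 'manages more than $100 million' holds; code-of-ethics attestation 250 days ago vs limit 270 → met
2. material compliance findings open 2 ≤ 2 → met
3. client complaints pending 4 > 3 → not met
4. business-continuity plan present → met
5. best-execution review 40 days ago vs limit 30 → not met
6. net capital $5,000 < $35,000 → not met
7. compliance program review 190 days ago vs limit 180 → not met
8. conflicts-of-interest disclosure present → met
9. cybersecurity assessment 63 days ago vs limit 60 → not met
10. custody surprise examination 33 days ago vs limit 30 → not met
Not met: 3, 5, 6, 7, 9, 10

3, 5, 6, 7, 9, 10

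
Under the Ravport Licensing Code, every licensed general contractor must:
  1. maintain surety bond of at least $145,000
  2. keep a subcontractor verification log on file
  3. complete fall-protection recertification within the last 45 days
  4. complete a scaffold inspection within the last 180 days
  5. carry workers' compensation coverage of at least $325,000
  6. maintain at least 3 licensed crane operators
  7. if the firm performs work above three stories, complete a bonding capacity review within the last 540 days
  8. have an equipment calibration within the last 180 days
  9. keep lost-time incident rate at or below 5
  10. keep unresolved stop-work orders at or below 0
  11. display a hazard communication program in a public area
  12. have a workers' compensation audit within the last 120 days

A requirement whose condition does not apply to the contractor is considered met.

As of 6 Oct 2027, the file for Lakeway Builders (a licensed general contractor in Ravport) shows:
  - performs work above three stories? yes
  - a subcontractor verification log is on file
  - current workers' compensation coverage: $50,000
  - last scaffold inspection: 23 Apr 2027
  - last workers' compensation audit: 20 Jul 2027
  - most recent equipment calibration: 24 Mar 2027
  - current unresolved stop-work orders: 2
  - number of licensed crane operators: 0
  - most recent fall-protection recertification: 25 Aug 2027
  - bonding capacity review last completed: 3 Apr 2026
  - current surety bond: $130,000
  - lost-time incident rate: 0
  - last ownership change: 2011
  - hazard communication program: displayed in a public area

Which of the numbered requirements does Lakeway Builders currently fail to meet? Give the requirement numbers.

1. surety bond $130,000 < $145,000 → not met
2. subcontractor verification log present → met
3. fall-protection recertification 42 days ago vs limit 45 → met
4. scaffold inspection 166 days ago vs limit 180 → met
5. workers' compensation coverage $50,000 < $325,000 → not met
6. licensed crane operators 0 < 3 → not met
7. condition 'performs work above three stories' holds; bonding capacity review 551 days ago vs limit 540 → not met
8. equipment calibration 196 days ago vs limit 180 → not met
9. lost-time incident rate 0 ≤ 5 → met
10. unresolved stop-work orders 2 > 0 → not met
11. hazard communication program present → met
12. workers' compensation audit 78 days ago vs limit 120 → met
Not met: 1, 5, 6, 7, 8, 10

1, 5, 6, 7, 8, 10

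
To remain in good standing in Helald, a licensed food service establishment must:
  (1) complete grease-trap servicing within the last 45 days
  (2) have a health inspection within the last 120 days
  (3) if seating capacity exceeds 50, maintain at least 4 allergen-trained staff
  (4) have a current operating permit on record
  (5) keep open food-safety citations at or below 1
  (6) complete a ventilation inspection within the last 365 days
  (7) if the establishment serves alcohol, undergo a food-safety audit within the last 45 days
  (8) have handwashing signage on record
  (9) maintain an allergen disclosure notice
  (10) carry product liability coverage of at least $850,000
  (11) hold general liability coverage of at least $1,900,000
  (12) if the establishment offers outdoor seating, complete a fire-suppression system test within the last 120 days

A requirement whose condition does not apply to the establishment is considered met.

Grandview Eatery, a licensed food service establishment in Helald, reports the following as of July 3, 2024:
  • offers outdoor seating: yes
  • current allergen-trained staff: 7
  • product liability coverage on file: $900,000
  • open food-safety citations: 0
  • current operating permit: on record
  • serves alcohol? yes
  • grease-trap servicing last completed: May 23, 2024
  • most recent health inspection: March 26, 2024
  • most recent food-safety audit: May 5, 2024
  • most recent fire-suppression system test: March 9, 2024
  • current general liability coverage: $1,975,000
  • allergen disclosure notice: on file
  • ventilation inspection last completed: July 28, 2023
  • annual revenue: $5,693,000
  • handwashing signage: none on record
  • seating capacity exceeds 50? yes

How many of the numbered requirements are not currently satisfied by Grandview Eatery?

1. grease-trap servicing 41 days ago vs limit 45 → met
2. health inspection 99 days ago vs limit 120 → met
3. condition 'seating capacity exceeds 50' holds; allergen-trained staff 7 ≥ 4 → met
4. current operating permit present → met
5. open food-safety citations 0 ≤ 1 → met
6. ventilation inspection 341 days ago vs limit 365 → met
7. condition 'serves alcohol' holds; food-safety audit 59 days ago vs limit 45 → not met
8. handwashing signage absent → not met
9. allergen disclosure notice present → met
10. product liability coverage $900,000 ≥ $850,000 → met
11. general liability coverage $1,975,000 ≥ $1,900,000 → met
12. condition 'offers outdoor seating' holds; fire-suppression system test 116 days ago vs limit 120 → met
Not met: 2 of 12

2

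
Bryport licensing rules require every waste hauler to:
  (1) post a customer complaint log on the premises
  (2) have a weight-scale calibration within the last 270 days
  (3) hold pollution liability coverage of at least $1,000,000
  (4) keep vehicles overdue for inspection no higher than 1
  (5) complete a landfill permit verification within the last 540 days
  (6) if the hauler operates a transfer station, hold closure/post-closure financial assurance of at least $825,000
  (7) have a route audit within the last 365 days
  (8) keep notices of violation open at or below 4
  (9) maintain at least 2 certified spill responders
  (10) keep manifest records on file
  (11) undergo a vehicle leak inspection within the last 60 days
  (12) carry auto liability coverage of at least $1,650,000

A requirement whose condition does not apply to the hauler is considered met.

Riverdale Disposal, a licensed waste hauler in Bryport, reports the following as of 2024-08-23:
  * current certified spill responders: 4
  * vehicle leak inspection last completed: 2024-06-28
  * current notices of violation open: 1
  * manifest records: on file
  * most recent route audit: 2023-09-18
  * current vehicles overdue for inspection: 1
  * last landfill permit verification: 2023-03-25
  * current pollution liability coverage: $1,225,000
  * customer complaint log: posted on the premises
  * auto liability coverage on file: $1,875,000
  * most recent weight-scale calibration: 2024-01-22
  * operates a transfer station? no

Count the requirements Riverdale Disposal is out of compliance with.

1. customer complaint log present → met
2. weight-scale calibration 214 days ago vs limit 270 → met
3. pollution liability coverage $1,225,000 ≥ $1,000,000 → met
4. vehicles overdue for inspection 1 ≤ 1 → met
5. landfill permit verification 517 days ago vs limit 540 → met
6. condition 'operates a transfer station' does not hold → requirement n/a → met
7. route audit 340 days ago vs limit 365 → met
8. notices of violation open 1 ≤ 4 → met
9. certified spill responders 4 ≥ 2 → met
10. manifest records present → met
11. vehicle leak inspection 56 days ago vs limit 60 → met
12. auto liability coverage $1,875,000 ≥ $1,650,000 → met
Not met: 0 of 12

0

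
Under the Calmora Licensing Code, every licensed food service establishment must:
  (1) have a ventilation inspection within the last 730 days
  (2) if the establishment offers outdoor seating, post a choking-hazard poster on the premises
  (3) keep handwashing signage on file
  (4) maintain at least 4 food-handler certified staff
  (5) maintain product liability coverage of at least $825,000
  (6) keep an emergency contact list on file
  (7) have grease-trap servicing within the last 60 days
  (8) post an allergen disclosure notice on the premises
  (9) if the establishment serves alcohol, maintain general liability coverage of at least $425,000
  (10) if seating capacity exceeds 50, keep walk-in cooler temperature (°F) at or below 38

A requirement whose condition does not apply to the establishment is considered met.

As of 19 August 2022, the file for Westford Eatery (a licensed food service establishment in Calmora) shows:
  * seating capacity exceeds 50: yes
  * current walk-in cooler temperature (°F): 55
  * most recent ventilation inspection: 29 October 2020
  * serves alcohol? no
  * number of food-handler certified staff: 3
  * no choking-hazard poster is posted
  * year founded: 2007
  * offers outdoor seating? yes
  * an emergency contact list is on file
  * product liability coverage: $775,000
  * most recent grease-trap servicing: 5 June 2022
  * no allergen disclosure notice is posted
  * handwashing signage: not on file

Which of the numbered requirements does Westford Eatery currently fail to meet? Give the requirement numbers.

1. ventilation inspection 659 days ago vs limit 730 → met
2. condition 'offers outdoor seating' holds; choking-hazard poster absent → not met
3. handwashing signage absent → not met
4. food-handler certified staff 3 < 4 → not met
5. product liability coverage $775,000 < $825,000 → not met
6. emergency contact list present → met
7. grease-trap servicing 75 days ago vs limit 60 → not met
8. allergen disclosure notice absent → not met
9. condition 'serves alcohol' does not hold → requirement n/a → met
10. condition 'seating capacity exceeds 50' holds; walk-in cooler temperature (°F) 55 > 38 → not met
Not met: 2, 3, 4, 5, 7, 8, 10

2, 3, 4, 5, 7, 8, 10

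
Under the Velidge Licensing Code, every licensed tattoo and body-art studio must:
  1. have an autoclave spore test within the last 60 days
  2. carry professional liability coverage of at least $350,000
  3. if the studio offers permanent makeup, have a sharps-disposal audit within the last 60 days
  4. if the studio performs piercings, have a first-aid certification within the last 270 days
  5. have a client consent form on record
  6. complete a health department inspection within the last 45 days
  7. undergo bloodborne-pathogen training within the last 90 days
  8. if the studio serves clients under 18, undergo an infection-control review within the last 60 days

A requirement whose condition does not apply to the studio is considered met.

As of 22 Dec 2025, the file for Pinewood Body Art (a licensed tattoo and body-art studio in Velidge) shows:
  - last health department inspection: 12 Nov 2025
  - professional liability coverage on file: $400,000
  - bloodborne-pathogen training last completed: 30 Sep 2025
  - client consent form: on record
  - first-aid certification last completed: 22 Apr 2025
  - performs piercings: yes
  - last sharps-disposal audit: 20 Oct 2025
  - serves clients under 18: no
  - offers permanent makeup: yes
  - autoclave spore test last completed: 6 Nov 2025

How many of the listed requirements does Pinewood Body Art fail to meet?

1

1. autoclave spore test 46 days ago vs limit 60 → met
2. professional liability coverage $400,000 ≥ $350,000 → met
3. condition 'offers permanent makeup' holds; sharps-disposal audit 63 days ago vs limit 60 → not met
4. condition 'performs piercings' holds; first-aid certification 244 days ago vs limit 270 → met
5. client consent form present → met
6. health department inspection 40 days ago vs limit 45 → met
7. bloodborne-pathogen training 83 days ago vs limit 90 → met
8. condition 'serves clients under 18' does not hold → requirement n/a → met
Not met: 1 of 8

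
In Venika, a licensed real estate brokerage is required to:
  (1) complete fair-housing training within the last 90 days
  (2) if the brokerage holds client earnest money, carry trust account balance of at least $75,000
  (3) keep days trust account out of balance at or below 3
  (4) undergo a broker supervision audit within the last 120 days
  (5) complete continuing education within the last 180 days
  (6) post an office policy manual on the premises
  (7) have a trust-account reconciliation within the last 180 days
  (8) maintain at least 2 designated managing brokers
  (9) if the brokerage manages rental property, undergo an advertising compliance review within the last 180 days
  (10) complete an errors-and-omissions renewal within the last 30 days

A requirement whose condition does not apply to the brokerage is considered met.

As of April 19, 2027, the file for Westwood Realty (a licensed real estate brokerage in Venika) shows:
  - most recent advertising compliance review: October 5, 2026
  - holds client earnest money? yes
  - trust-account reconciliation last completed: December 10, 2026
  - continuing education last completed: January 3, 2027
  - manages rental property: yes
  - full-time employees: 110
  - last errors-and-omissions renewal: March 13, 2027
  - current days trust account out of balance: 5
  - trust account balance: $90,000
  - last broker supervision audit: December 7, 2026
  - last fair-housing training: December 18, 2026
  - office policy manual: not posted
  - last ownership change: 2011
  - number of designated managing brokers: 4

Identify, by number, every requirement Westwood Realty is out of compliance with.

1, 3, 4, 6, 9, 10

1. fair-housing training 122 days ago vs limit 90 → not met
2. condition 'holds client earnest money' holds; trust account balance $90,000 ≥ $75,000 → met
3. days trust account out of balance 5 > 3 → not met
4. broker supervision audit 133 days ago vs limit 120 → not met
5. continuing education 106 days ago vs limit 180 → met
6. office policy manual absent → not met
7. trust-account reconciliation 130 days ago vs limit 180 → met
8. designated managing brokers 4 ≥ 2 → met
9. condition 'manages rental property' holds; advertising compliance review 196 days ago vs limit 180 → not met
10. errors-and-omissions renewal 37 days ago vs limit 30 → not met
Not met: 1, 3, 4, 6, 9, 10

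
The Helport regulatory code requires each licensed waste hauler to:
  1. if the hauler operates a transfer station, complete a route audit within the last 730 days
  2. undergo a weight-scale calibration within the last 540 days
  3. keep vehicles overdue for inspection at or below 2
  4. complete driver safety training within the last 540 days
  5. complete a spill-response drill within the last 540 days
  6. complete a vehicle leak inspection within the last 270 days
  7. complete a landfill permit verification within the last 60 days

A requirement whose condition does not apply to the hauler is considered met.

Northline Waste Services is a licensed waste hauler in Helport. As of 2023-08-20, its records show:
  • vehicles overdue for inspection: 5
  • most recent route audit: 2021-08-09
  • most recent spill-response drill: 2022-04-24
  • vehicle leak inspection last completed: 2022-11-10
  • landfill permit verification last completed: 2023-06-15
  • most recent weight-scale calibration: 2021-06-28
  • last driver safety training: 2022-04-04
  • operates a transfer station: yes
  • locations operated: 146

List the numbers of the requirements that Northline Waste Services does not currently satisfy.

1. condition 'operates a transfer station' holds; route audit 741 days ago vs limit 730 → not met
2. weight-scale calibration 783 days ago vs limit 540 → not met
3. vehicles overdue for inspection 5 > 2 → not met
4. driver safety training 503 days ago vs limit 540 → met
5. spill-response drill 483 days ago vs limit 540 → met
6. vehicle leak inspection 283 days ago vs limit 270 → not met
7. landfill permit verification 66 days ago vs limit 60 → not met
Not met: 1, 2, 3, 6, 7

1, 2, 3, 6, 7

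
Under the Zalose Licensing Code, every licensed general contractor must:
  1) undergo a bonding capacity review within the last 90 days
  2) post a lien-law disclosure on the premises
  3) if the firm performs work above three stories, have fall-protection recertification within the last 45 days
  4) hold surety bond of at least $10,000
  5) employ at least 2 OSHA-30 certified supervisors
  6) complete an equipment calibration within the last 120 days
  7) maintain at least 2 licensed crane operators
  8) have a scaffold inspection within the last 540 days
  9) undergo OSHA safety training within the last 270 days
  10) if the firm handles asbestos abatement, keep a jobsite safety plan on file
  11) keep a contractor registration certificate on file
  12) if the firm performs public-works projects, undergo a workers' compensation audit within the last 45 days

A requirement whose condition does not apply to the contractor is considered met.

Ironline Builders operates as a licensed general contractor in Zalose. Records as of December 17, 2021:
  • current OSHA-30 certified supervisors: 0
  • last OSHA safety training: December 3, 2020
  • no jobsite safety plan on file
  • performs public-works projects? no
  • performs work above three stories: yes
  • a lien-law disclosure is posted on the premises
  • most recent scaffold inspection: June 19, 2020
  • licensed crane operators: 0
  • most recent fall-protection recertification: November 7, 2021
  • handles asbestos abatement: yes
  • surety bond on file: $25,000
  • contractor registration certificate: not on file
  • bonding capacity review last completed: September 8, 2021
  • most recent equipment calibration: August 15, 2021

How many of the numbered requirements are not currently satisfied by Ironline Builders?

1. bonding capacity review 100 days ago vs limit 90 → not met
2. lien-law disclosure present → met
3. condition 'performs work above three stories' holds; fall-protection recertification 40 days ago vs limit 45 → met
4. surety bond $25,000 ≥ $10,000 → met
5. OSHA-30 certified supervisors 0 < 2 → not met
6. equipment calibration 124 days ago vs limit 120 → not met
7. licensed crane operators 0 < 2 → not met
8. scaffold inspection 546 days ago vs limit 540 → not met
9. OSHA safety training 379 days ago vs limit 270 → not met
10. condition 'handles asbestos abatement' holds; jobsite safety plan absent → not met
11. contractor registration certificate absent → not met
12. condition 'performs public-works projects' does not hold → requirement n/a → met
Not met: 8 of 12

8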